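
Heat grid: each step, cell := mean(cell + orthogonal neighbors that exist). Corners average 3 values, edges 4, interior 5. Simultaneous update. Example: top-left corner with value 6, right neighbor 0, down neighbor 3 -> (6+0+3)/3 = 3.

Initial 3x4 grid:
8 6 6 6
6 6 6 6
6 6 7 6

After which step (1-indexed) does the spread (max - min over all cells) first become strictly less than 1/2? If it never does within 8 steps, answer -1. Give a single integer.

Step 1: max=20/3, min=6, spread=2/3
Step 2: max=59/9, min=6, spread=5/9
Step 3: max=689/108, min=2197/360, spread=299/1080
  -> spread < 1/2 first at step 3
Step 4: max=411577/64800, min=66047/10800, spread=3059/12960
Step 5: max=24506333/3888000, min=19911859/3240000, spread=3060511/19440000
Step 6: max=1466835727/233280000, min=29938349/4860000, spread=1191799/9331200
Step 7: max=87754196693/13996800000, min=71956533079/11664000000, spread=7031784991/69984000000
Step 8: max=5257495154287/839808000000, min=4324096782011/699840000000, spread=342895079369/4199040000000

Answer: 3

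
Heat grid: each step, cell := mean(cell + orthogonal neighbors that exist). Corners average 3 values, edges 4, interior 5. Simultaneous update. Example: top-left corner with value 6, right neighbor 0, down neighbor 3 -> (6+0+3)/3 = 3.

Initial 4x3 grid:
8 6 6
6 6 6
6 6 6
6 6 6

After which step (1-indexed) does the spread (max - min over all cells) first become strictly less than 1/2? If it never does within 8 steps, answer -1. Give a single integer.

Step 1: max=20/3, min=6, spread=2/3
Step 2: max=59/9, min=6, spread=5/9
Step 3: max=689/108, min=6, spread=41/108
  -> spread < 1/2 first at step 3
Step 4: max=81977/12960, min=6, spread=4217/12960
Step 5: max=4874749/777600, min=21679/3600, spread=38417/155520
Step 6: max=291136211/46656000, min=434597/72000, spread=1903471/9331200
Step 7: max=17397149089/2799360000, min=13075759/2160000, spread=18038617/111974400
Step 8: max=1041037782851/167961600000, min=1179326759/194400000, spread=883978523/6718464000

Answer: 3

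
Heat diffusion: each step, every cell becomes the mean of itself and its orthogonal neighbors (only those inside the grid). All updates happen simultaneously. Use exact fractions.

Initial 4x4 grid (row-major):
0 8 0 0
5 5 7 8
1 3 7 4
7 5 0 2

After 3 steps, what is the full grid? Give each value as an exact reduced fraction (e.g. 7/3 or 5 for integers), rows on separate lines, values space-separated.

After step 1:
  13/3 13/4 15/4 8/3
  11/4 28/5 27/5 19/4
  4 21/5 21/5 21/4
  13/3 15/4 7/2 2
After step 2:
  31/9 127/30 113/30 67/18
  1001/240 106/25 237/50 271/60
  917/240 87/20 451/100 81/20
  145/36 947/240 269/80 43/12
After step 3:
  8531/2160 3529/900 926/225 2161/540
  28217/7200 26081/6000 1633/375 7663/1800
  5893/1440 313/75 1681/400 833/200
  2123/540 5647/1440 9241/2400 2639/720

Answer: 8531/2160 3529/900 926/225 2161/540
28217/7200 26081/6000 1633/375 7663/1800
5893/1440 313/75 1681/400 833/200
2123/540 5647/1440 9241/2400 2639/720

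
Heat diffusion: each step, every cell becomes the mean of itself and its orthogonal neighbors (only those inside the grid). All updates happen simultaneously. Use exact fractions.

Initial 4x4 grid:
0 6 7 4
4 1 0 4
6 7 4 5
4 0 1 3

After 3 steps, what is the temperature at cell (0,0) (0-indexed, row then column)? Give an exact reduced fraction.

Step 1: cell (0,0) = 10/3
Step 2: cell (0,0) = 115/36
Step 3: cell (0,0) = 7631/2160
Full grid after step 3:
  7631/2160 25529/7200 3073/800 721/180
  787/225 21653/6000 449/125 8989/2400
  3397/900 5117/1500 269/80 2703/800
  476/135 6059/1800 1811/600 247/80

Answer: 7631/2160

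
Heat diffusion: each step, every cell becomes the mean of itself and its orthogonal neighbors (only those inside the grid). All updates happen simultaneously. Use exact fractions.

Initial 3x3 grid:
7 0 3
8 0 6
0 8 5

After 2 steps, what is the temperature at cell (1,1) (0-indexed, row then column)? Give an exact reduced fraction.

Answer: 87/25

Derivation:
Step 1: cell (1,1) = 22/5
Step 2: cell (1,1) = 87/25
Full grid after step 2:
  15/4 149/40 3
  1109/240 87/25 517/120
  37/9 1159/240 157/36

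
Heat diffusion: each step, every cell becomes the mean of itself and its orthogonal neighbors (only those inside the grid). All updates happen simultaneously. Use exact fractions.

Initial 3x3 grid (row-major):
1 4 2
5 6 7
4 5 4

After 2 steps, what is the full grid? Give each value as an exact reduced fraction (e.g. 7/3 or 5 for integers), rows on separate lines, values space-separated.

Answer: 127/36 979/240 37/9
87/20 443/100 1189/240
161/36 403/80 89/18

Derivation:
After step 1:
  10/3 13/4 13/3
  4 27/5 19/4
  14/3 19/4 16/3
After step 2:
  127/36 979/240 37/9
  87/20 443/100 1189/240
  161/36 403/80 89/18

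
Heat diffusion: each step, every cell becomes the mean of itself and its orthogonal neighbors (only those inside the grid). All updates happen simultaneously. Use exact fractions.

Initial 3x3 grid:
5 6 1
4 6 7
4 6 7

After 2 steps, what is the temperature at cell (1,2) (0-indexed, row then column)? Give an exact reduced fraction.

Step 1: cell (1,2) = 21/4
Step 2: cell (1,2) = 1343/240
Full grid after step 2:
  19/4 599/120 173/36
  1213/240 521/100 1343/240
  91/18 1373/240 53/9

Answer: 1343/240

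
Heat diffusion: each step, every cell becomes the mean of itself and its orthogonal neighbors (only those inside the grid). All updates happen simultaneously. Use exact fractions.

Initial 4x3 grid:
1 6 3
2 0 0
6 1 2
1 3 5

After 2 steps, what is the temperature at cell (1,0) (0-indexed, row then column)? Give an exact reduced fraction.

Step 1: cell (1,0) = 9/4
Step 2: cell (1,0) = 191/80
Full grid after step 2:
  31/12 103/40 9/4
  191/80 51/25 161/80
  629/240 56/25 539/240
  25/9 347/120 47/18

Answer: 191/80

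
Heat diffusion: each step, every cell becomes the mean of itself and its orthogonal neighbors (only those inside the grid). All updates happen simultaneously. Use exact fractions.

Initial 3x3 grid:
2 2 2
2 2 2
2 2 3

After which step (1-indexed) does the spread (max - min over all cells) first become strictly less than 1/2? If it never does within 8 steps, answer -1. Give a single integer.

Step 1: max=7/3, min=2, spread=1/3
  -> spread < 1/2 first at step 1
Step 2: max=41/18, min=2, spread=5/18
Step 3: max=473/216, min=2, spread=41/216
Step 4: max=28051/12960, min=731/360, spread=347/2592
Step 5: max=1662137/777600, min=7357/3600, spread=2921/31104
Step 6: max=99140539/46656000, min=889483/432000, spread=24611/373248
Step 7: max=5917442033/2799360000, min=20096741/9720000, spread=207329/4478976
Step 8: max=353953152451/167961600000, min=1075601599/518400000, spread=1746635/53747712

Answer: 1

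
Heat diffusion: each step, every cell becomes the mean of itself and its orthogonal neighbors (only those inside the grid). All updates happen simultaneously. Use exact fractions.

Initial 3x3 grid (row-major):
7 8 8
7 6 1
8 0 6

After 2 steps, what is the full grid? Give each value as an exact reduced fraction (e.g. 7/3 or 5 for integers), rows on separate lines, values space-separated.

After step 1:
  22/3 29/4 17/3
  7 22/5 21/4
  5 5 7/3
After step 2:
  259/36 493/80 109/18
  89/15 289/50 353/80
  17/3 251/60 151/36

Answer: 259/36 493/80 109/18
89/15 289/50 353/80
17/3 251/60 151/36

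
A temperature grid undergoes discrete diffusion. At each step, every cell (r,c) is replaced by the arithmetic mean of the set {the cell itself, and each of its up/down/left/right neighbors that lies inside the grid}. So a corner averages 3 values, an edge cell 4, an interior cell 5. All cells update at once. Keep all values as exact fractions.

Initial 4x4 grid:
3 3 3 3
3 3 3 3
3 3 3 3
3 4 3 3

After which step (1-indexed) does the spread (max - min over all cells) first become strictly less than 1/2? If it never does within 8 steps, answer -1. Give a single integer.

Answer: 1

Derivation:
Step 1: max=10/3, min=3, spread=1/3
  -> spread < 1/2 first at step 1
Step 2: max=391/120, min=3, spread=31/120
Step 3: max=3451/1080, min=3, spread=211/1080
Step 4: max=340843/108000, min=3, spread=16843/108000
Step 5: max=3054643/972000, min=27079/9000, spread=130111/972000
Step 6: max=91122367/29160000, min=1627159/540000, spread=3255781/29160000
Step 7: max=2724753691/874800000, min=1631107/540000, spread=82360351/874800000
Step 8: max=81483316891/26244000000, min=294106441/97200000, spread=2074577821/26244000000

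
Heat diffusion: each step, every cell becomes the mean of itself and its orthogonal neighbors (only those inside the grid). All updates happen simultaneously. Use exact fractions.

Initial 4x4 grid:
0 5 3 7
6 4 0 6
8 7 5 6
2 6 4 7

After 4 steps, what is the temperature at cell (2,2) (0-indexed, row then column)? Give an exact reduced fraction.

Step 1: cell (2,2) = 22/5
Step 2: cell (2,2) = 51/10
Step 3: cell (2,2) = 7387/1500
Step 4: cell (2,2) = 28148/5625
Full grid after step 4:
  6703/1620 884647/216000 917159/216000 143827/32400
  968977/216000 100397/22500 406921/90000 1022459/216000
  1079153/216000 443179/90000 28148/5625 1092187/216000
  168889/32400 1130453/216000 1122517/216000 2146/405

Answer: 28148/5625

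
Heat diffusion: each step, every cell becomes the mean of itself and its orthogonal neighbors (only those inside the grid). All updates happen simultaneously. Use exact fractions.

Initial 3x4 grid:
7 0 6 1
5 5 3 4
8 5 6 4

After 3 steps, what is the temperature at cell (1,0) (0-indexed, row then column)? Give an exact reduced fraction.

Answer: 8397/1600

Derivation:
Step 1: cell (1,0) = 25/4
Step 2: cell (1,0) = 397/80
Step 3: cell (1,0) = 8397/1600
Full grid after step 3:
  3247/720 5239/1200 12827/3600 493/135
  8397/1600 8939/2000 12961/3000 6671/1800
  3857/720 2113/400 15977/3600 4709/1080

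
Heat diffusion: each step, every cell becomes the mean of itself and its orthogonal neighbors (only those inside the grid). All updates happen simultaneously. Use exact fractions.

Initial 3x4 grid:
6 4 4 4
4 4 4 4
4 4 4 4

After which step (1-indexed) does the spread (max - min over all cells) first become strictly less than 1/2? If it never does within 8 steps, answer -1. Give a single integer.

Step 1: max=14/3, min=4, spread=2/3
Step 2: max=41/9, min=4, spread=5/9
Step 3: max=473/108, min=4, spread=41/108
  -> spread < 1/2 first at step 3
Step 4: max=56057/12960, min=4, spread=4217/12960
Step 5: max=3319549/777600, min=14479/3600, spread=38417/155520
Step 6: max=197824211/46656000, min=290597/72000, spread=1903471/9331200
Step 7: max=11798429089/2799360000, min=8755759/2160000, spread=18038617/111974400
Step 8: max=705114582851/167961600000, min=790526759/194400000, spread=883978523/6718464000

Answer: 3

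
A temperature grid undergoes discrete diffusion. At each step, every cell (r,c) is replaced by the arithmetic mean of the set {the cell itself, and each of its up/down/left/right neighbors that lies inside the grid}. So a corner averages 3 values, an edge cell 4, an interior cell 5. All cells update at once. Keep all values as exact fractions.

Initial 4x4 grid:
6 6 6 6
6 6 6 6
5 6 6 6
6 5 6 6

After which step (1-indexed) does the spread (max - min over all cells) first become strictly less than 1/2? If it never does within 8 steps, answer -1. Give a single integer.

Step 1: max=6, min=16/3, spread=2/3
Step 2: max=6, min=673/120, spread=47/120
  -> spread < 1/2 first at step 2
Step 3: max=6, min=3029/540, spread=211/540
Step 4: max=6, min=92159/16200, spread=5041/16200
Step 5: max=26921/4500, min=2777357/486000, spread=130111/486000
Step 6: max=1612841/270000, min=83837633/14580000, spread=3255781/14580000
Step 7: max=1608893/270000, min=2524046309/437400000, spread=82360351/437400000
Step 8: max=289093559/48600000, min=75980683109/13122000000, spread=2074577821/13122000000

Answer: 2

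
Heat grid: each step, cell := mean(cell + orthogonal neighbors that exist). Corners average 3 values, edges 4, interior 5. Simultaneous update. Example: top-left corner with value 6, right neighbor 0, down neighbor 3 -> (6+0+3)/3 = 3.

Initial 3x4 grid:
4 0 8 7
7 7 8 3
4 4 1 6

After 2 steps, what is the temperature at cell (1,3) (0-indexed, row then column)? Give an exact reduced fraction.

Step 1: cell (1,3) = 6
Step 2: cell (1,3) = 311/60
Full grid after step 2:
  167/36 581/120 219/40 71/12
  581/120 497/100 271/50 311/60
  29/6 379/80 1049/240 169/36

Answer: 311/60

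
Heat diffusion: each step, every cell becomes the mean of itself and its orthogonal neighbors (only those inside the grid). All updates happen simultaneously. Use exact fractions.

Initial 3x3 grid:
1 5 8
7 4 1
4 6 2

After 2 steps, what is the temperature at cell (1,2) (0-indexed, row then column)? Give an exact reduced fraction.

Answer: 961/240

Derivation:
Step 1: cell (1,2) = 15/4
Step 2: cell (1,2) = 961/240
Full grid after step 2:
  77/18 181/40 155/36
  93/20 417/100 961/240
  41/9 259/60 43/12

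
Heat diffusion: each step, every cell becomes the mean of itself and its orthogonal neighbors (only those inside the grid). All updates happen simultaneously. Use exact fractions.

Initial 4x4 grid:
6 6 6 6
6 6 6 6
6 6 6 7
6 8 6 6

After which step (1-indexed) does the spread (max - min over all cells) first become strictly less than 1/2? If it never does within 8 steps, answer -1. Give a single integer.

Answer: 3

Derivation:
Step 1: max=20/3, min=6, spread=2/3
Step 2: max=391/60, min=6, spread=31/60
Step 3: max=3451/540, min=6, spread=211/540
  -> spread < 1/2 first at step 3
Step 4: max=343189/54000, min=9053/1500, spread=17281/54000
Step 5: max=10232903/1620000, min=163501/27000, spread=422843/1620000
Step 6: max=305934241/48600000, min=205153/33750, spread=10513921/48600000
Step 7: max=9151954739/1458000000, min=29628787/4860000, spread=263318639/1458000000
Step 8: max=273901658591/43740000000, min=2474879461/405000000, spread=6614676803/43740000000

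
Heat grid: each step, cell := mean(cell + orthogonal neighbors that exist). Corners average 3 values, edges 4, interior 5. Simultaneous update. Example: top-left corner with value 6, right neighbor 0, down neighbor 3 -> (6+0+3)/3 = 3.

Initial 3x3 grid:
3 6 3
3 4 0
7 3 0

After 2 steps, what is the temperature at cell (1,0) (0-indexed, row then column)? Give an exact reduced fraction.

Step 1: cell (1,0) = 17/4
Step 2: cell (1,0) = 947/240
Full grid after step 2:
  49/12 71/20 35/12
  947/240 167/50 179/80
  145/36 361/120 25/12

Answer: 947/240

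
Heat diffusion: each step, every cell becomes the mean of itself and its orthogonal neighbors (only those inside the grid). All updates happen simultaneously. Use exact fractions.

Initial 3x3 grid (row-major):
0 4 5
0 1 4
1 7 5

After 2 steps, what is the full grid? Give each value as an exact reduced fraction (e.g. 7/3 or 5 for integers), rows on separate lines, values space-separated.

After step 1:
  4/3 5/2 13/3
  1/2 16/5 15/4
  8/3 7/2 16/3
After step 2:
  13/9 341/120 127/36
  77/40 269/100 997/240
  20/9 147/40 151/36

Answer: 13/9 341/120 127/36
77/40 269/100 997/240
20/9 147/40 151/36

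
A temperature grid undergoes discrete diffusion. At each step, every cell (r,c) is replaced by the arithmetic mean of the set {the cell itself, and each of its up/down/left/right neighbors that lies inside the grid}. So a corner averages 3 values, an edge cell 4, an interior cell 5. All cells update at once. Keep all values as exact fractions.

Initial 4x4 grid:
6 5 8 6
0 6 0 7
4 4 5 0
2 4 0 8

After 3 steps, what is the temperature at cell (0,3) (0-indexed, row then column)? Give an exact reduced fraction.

Step 1: cell (0,3) = 7
Step 2: cell (0,3) = 5
Step 3: cell (0,3) = 1273/240
Full grid after step 3:
  889/216 17519/3600 1129/240 1273/240
  7267/1800 11279/3000 9317/2000 2027/480
  5651/1800 22727/6000 499/150 29581/7200
  7241/2160 21839/7200 26311/7200 448/135

Answer: 1273/240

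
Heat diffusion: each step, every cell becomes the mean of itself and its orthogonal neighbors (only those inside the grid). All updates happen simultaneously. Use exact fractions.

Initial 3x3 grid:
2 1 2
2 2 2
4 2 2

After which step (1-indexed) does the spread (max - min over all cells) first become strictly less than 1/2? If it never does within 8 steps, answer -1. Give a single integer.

Step 1: max=8/3, min=5/3, spread=1
Step 2: max=23/9, min=413/240, spread=601/720
Step 3: max=313/135, min=3883/2160, spread=25/48
Step 4: max=73289/32400, min=245681/129600, spread=211/576
  -> spread < 1/2 first at step 4
Step 5: max=2124929/972000, min=15000307/7776000, spread=1777/6912
Step 6: max=251247851/116640000, min=920779529/466560000, spread=14971/82944
Step 7: max=928625167/437400000, min=55884857563/27993600000, spread=126121/995328
Step 8: max=884191403309/419904000000, min=3387351691361/1679616000000, spread=1062499/11943936

Answer: 4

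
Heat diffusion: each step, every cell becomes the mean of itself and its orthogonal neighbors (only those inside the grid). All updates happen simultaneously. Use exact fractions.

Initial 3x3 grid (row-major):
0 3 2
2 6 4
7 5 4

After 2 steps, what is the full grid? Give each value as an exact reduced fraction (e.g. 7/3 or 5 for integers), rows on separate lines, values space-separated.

After step 1:
  5/3 11/4 3
  15/4 4 4
  14/3 11/2 13/3
After step 2:
  49/18 137/48 13/4
  169/48 4 23/6
  167/36 37/8 83/18

Answer: 49/18 137/48 13/4
169/48 4 23/6
167/36 37/8 83/18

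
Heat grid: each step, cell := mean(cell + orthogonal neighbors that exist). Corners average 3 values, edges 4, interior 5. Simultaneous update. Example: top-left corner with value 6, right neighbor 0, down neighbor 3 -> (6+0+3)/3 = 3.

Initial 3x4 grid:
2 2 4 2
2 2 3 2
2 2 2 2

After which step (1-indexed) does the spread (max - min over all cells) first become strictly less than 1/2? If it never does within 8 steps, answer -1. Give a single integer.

Answer: 3

Derivation:
Step 1: max=11/4, min=2, spread=3/4
Step 2: max=631/240, min=2, spread=151/240
Step 3: max=2723/1080, min=493/240, spread=1009/2160
  -> spread < 1/2 first at step 3
Step 4: max=319181/129600, min=15167/7200, spread=1847/5184
Step 5: max=18872809/7776000, min=77089/36000, spread=444317/1555200
Step 6: max=1117428911/466560000, min=28148951/12960000, spread=4162667/18662400
Step 7: max=66410120749/27993600000, min=1706024909/777600000, spread=199728961/1119744000
Step 8: max=3953334169991/1679616000000, min=11467565059/5184000000, spread=1902744727/13436928000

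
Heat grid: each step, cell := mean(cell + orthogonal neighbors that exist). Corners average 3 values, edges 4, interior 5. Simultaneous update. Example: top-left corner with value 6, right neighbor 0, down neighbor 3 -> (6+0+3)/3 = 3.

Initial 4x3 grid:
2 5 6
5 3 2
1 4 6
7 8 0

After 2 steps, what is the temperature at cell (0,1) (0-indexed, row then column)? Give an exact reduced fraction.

Step 1: cell (0,1) = 4
Step 2: cell (0,1) = 121/30
Full grid after step 2:
  43/12 121/30 151/36
  37/10 96/25 923/240
  251/60 101/25 979/240
  43/9 383/80 149/36

Answer: 121/30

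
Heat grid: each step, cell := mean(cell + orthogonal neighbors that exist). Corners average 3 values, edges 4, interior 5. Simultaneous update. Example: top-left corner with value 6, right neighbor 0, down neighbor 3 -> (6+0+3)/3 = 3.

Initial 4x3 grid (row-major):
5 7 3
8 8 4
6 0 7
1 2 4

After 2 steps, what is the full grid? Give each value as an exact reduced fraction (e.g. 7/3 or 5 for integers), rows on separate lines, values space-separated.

Answer: 115/18 1349/240 191/36
677/120 28/5 1159/240
181/40 77/20 1091/240
17/6 821/240 59/18

Derivation:
After step 1:
  20/3 23/4 14/3
  27/4 27/5 11/2
  15/4 23/5 15/4
  3 7/4 13/3
After step 2:
  115/18 1349/240 191/36
  677/120 28/5 1159/240
  181/40 77/20 1091/240
  17/6 821/240 59/18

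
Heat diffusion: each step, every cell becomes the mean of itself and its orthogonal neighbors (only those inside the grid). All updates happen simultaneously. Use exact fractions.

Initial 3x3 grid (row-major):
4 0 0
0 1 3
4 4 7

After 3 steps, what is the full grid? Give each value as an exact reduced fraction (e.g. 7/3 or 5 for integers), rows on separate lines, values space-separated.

After step 1:
  4/3 5/4 1
  9/4 8/5 11/4
  8/3 4 14/3
After step 2:
  29/18 311/240 5/3
  157/80 237/100 601/240
  107/36 97/30 137/36
After step 3:
  1753/1080 24997/14400 82/45
  10699/4800 13639/6000 37247/14400
  5881/2160 11143/3600 6871/2160

Answer: 1753/1080 24997/14400 82/45
10699/4800 13639/6000 37247/14400
5881/2160 11143/3600 6871/2160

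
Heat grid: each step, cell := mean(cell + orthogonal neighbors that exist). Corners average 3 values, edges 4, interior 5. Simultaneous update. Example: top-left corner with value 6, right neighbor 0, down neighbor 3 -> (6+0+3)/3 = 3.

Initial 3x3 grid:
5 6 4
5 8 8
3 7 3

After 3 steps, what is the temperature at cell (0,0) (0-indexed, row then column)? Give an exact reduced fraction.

Step 1: cell (0,0) = 16/3
Step 2: cell (0,0) = 49/9
Step 3: cell (0,0) = 1531/270
Full grid after step 3:
  1531/270 82831/14400 2153/360
  79081/14400 2192/375 9359/1600
  661/120 26827/4800 527/90

Answer: 1531/270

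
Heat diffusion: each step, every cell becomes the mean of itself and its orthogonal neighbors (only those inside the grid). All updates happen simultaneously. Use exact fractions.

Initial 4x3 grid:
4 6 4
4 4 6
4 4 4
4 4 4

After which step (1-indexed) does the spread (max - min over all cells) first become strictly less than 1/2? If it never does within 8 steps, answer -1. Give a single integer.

Answer: 5

Derivation:
Step 1: max=16/3, min=4, spread=4/3
Step 2: max=193/40, min=4, spread=33/40
Step 3: max=5179/1080, min=4, spread=859/1080
Step 4: max=300803/64800, min=3679/900, spread=7183/12960
Step 5: max=17891077/3888000, min=222211/54000, spread=378377/777600
  -> spread < 1/2 first at step 5
Step 6: max=1058781623/233280000, min=2249789/540000, spread=3474911/9331200
Step 7: max=63070000357/13996800000, min=203853989/48600000, spread=174402061/559872000
Step 8: max=3756516566063/839808000000, min=24639816727/5832000000, spread=1667063659/6718464000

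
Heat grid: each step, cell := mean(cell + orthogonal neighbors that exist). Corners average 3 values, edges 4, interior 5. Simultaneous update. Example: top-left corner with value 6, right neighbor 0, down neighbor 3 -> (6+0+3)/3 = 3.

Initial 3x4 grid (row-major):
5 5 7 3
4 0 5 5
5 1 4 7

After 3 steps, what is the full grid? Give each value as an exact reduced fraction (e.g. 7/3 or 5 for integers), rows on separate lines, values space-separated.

After step 1:
  14/3 17/4 5 5
  7/2 3 21/5 5
  10/3 5/2 17/4 16/3
After step 2:
  149/36 203/48 369/80 5
  29/8 349/100 429/100 293/60
  28/9 157/48 977/240 175/36
After step 3:
  1727/432 29647/7200 10879/2400 3479/720
  2873/800 3781/1000 1601/375 17131/3600
  1441/432 25097/7200 29687/7200 9947/2160

Answer: 1727/432 29647/7200 10879/2400 3479/720
2873/800 3781/1000 1601/375 17131/3600
1441/432 25097/7200 29687/7200 9947/2160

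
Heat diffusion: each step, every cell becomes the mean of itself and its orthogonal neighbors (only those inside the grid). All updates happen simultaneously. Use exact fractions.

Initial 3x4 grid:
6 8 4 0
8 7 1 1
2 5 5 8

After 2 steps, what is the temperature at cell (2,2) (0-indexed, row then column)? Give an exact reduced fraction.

Step 1: cell (2,2) = 19/4
Step 2: cell (2,2) = 533/120
Full grid after step 2:
  58/9 679/120 443/120 89/36
  1433/240 523/100 199/50 373/120
  31/6 203/40 533/120 143/36

Answer: 533/120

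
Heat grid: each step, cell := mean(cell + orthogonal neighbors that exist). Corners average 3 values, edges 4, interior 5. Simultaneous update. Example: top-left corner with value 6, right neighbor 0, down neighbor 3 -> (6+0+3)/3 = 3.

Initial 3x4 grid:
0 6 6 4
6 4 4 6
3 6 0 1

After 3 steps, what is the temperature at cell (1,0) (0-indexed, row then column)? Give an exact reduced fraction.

Step 1: cell (1,0) = 13/4
Step 2: cell (1,0) = 349/80
Step 3: cell (1,0) = 19063/4800
Full grid after step 3:
  1013/240 5047/1200 16171/3600 1891/432
  19063/4800 8417/2000 23521/6000 56279/14400
  2939/720 559/150 3199/900 1423/432

Answer: 19063/4800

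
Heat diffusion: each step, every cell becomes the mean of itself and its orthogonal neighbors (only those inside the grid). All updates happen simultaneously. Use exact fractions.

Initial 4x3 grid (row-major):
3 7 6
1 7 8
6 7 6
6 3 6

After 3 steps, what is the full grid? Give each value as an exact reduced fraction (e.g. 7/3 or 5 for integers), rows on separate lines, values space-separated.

After step 1:
  11/3 23/4 7
  17/4 6 27/4
  5 29/5 27/4
  5 11/2 5
After step 2:
  41/9 269/48 13/2
  227/48 571/100 53/8
  401/80 581/100 243/40
  31/6 213/40 23/4
After step 3:
  134/27 80531/14400 899/144
  36013/7200 17087/3000 2491/400
  12431/2400 11173/2000 1213/200
  3721/720 13231/2400 343/60

Answer: 134/27 80531/14400 899/144
36013/7200 17087/3000 2491/400
12431/2400 11173/2000 1213/200
3721/720 13231/2400 343/60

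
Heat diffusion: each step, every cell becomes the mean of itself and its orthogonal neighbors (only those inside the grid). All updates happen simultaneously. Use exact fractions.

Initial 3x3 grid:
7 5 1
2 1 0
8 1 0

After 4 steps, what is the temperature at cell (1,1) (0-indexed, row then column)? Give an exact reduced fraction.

Step 1: cell (1,1) = 9/5
Step 2: cell (1,1) = 64/25
Step 3: cell (1,1) = 3733/1500
Step 4: cell (1,1) = 233351/90000
Full grid after step 4:
  108719/32400 1199471/432000 8041/3600
  1372471/432000 233351/90000 830971/432000
  12043/4050 336907/144000 29597/16200

Answer: 233351/90000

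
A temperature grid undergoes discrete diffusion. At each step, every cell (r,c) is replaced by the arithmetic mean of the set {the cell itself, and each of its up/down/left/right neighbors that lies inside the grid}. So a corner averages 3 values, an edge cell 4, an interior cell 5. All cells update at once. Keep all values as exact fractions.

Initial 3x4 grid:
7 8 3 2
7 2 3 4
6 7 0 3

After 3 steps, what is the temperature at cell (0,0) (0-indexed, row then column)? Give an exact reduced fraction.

Answer: 6337/1080

Derivation:
Step 1: cell (0,0) = 22/3
Step 2: cell (0,0) = 107/18
Step 3: cell (0,0) = 6337/1080
Full grid after step 3:
  6337/1080 17449/3600 4793/1200 577/180
  4377/800 4889/1000 5171/1500 11239/3600
  5867/1080 7837/1800 6377/1800 763/270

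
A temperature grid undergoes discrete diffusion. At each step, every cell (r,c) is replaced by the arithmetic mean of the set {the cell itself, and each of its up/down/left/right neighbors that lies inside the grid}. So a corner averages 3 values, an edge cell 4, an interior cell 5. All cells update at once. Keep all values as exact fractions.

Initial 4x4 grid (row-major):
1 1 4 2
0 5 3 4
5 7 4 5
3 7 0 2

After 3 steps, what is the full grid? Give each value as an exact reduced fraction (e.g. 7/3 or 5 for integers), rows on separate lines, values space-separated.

After step 1:
  2/3 11/4 5/2 10/3
  11/4 16/5 4 7/2
  15/4 28/5 19/5 15/4
  5 17/4 13/4 7/3
After step 2:
  37/18 547/240 151/48 28/9
  311/120 183/50 17/5 175/48
  171/40 103/25 102/25 803/240
  13/3 181/40 409/120 28/9
After step 3:
  4987/2160 20053/7200 4297/1440 713/216
  2831/900 19261/6000 10759/3000 4861/1440
  383/100 1033/250 881/240 25529/7200
  197/45 1229/300 3403/900 7103/2160

Answer: 4987/2160 20053/7200 4297/1440 713/216
2831/900 19261/6000 10759/3000 4861/1440
383/100 1033/250 881/240 25529/7200
197/45 1229/300 3403/900 7103/2160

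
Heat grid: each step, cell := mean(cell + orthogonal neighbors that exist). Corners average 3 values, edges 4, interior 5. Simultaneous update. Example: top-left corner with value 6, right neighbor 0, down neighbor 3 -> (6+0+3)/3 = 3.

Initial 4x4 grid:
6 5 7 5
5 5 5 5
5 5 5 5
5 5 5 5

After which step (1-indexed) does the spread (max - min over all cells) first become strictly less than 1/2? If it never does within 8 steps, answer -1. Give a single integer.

Answer: 3

Derivation:
Step 1: max=23/4, min=5, spread=3/4
Step 2: max=1339/240, min=5, spread=139/240
Step 3: max=39059/7200, min=5, spread=3059/7200
  -> spread < 1/2 first at step 3
Step 4: max=1160977/216000, min=2509/500, spread=77089/216000
Step 5: max=34478123/6480000, min=453407/90000, spread=1832819/6480000
Step 6: max=1030118299/194400000, min=2185297/432000, spread=46734649/194400000
Step 7: max=30751328479/5832000000, min=82204523/16200000, spread=1157700199/5832000000
Step 8: max=919905154327/174960000000, min=49481921561/9720000000, spread=29230566229/174960000000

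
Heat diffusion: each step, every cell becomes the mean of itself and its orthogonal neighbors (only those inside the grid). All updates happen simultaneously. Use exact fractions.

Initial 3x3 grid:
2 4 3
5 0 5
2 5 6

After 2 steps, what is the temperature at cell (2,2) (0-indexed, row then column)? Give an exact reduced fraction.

Step 1: cell (2,2) = 16/3
Step 2: cell (2,2) = 145/36
Full grid after step 2:
  49/18 823/240 13/4
  823/240 301/100 499/120
  19/6 983/240 145/36

Answer: 145/36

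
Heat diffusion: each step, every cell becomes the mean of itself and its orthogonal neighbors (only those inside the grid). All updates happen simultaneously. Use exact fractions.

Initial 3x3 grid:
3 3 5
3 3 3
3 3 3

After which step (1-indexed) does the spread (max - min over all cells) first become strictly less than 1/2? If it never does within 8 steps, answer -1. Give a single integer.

Step 1: max=11/3, min=3, spread=2/3
Step 2: max=32/9, min=3, spread=5/9
Step 3: max=365/108, min=3, spread=41/108
  -> spread < 1/2 first at step 3
Step 4: max=21571/6480, min=551/180, spread=347/1296
Step 5: max=1273337/388800, min=5557/1800, spread=2921/15552
Step 6: max=75812539/23328000, min=673483/216000, spread=24611/186624
Step 7: max=4517762033/1399680000, min=15236741/4860000, spread=207329/2239488
Step 8: max=269972352451/83980800000, min=816401599/259200000, spread=1746635/26873856

Answer: 3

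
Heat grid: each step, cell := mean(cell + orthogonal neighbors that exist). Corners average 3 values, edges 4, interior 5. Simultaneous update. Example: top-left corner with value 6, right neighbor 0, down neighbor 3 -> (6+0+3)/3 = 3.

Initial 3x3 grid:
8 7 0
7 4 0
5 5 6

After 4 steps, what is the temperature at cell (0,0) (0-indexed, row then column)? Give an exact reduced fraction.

Step 1: cell (0,0) = 22/3
Step 2: cell (0,0) = 217/36
Step 3: cell (0,0) = 12011/2160
Step 4: cell (0,0) = 678697/129600
Full grid after step 4:
  678697/129600 4014349/864000 521347/129600
  190051/36000 185057/40000 575579/144000
  167993/32400 502153/108000 264511/64800

Answer: 678697/129600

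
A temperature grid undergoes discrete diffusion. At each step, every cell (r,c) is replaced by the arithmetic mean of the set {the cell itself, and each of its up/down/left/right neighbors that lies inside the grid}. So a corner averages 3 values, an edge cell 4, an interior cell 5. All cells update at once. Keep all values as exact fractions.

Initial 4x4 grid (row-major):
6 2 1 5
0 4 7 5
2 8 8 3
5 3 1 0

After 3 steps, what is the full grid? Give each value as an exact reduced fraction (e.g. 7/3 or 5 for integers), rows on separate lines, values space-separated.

Answer: 7087/2160 13001/3600 14573/3600 449/108
25627/7200 24181/6000 1618/375 15443/3600
27851/7200 6227/1500 25319/6000 14047/3600
103/27 28241/7200 26369/7200 7349/2160

Derivation:
After step 1:
  8/3 13/4 15/4 11/3
  3 21/5 5 5
  15/4 5 27/5 4
  10/3 17/4 3 4/3
After step 2:
  107/36 52/15 47/12 149/36
  817/240 409/100 467/100 53/12
  181/48 113/25 112/25 59/15
  34/9 187/48 839/240 25/9
After step 3:
  7087/2160 13001/3600 14573/3600 449/108
  25627/7200 24181/6000 1618/375 15443/3600
  27851/7200 6227/1500 25319/6000 14047/3600
  103/27 28241/7200 26369/7200 7349/2160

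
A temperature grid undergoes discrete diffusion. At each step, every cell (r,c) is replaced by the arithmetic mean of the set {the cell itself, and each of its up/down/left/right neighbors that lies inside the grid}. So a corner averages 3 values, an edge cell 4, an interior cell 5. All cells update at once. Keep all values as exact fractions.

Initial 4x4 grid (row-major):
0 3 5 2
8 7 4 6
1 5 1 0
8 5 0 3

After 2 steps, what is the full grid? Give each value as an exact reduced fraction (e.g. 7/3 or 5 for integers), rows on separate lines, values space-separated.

After step 1:
  11/3 15/4 7/2 13/3
  4 27/5 23/5 3
  11/2 19/5 2 5/2
  14/3 9/2 9/4 1
After step 2:
  137/36 979/240 971/240 65/18
  557/120 431/100 37/10 433/120
  539/120 106/25 303/100 17/8
  44/9 913/240 39/16 23/12

Answer: 137/36 979/240 971/240 65/18
557/120 431/100 37/10 433/120
539/120 106/25 303/100 17/8
44/9 913/240 39/16 23/12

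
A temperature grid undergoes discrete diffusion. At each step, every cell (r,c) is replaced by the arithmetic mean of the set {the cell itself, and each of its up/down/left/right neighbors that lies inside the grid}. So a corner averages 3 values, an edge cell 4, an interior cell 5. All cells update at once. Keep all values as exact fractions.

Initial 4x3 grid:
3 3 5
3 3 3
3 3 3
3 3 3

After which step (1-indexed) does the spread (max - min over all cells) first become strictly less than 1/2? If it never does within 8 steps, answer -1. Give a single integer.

Step 1: max=11/3, min=3, spread=2/3
Step 2: max=32/9, min=3, spread=5/9
Step 3: max=365/108, min=3, spread=41/108
  -> spread < 1/2 first at step 3
Step 4: max=43097/12960, min=3, spread=4217/12960
Step 5: max=2541949/777600, min=10879/3600, spread=38417/155520
Step 6: max=151168211/46656000, min=218597/72000, spread=1903471/9331200
Step 7: max=8999069089/2799360000, min=6595759/2160000, spread=18038617/111974400
Step 8: max=537152982851/167961600000, min=596126759/194400000, spread=883978523/6718464000

Answer: 3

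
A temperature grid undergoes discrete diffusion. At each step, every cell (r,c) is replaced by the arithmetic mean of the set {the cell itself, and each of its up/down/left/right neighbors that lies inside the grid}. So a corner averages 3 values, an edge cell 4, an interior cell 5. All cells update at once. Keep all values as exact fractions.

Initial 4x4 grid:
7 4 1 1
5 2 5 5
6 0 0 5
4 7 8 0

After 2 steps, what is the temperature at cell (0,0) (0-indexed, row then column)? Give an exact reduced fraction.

Step 1: cell (0,0) = 16/3
Step 2: cell (0,0) = 83/18
Full grid after step 2:
  83/18 887/240 671/240 109/36
  1037/240 173/50 323/100 343/120
  209/48 183/50 309/100 433/120
  85/18 103/24 493/120 127/36

Answer: 83/18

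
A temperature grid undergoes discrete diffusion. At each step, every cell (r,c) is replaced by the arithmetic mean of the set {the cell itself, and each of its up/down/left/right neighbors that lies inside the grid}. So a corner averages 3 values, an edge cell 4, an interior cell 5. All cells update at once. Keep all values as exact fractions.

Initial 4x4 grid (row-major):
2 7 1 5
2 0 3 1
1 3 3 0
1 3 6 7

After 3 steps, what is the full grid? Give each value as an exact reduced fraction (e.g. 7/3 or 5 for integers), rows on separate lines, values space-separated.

After step 1:
  11/3 5/2 4 7/3
  5/4 3 8/5 9/4
  7/4 2 3 11/4
  5/3 13/4 19/4 13/3
After step 2:
  89/36 79/24 313/120 103/36
  29/12 207/100 277/100 67/30
  5/3 13/5 141/50 37/12
  20/9 35/12 23/6 71/18
After step 3:
  589/216 4699/1800 5189/1800 2773/1080
  7763/3600 7889/3000 7501/3000 9853/3600
  1603/720 1811/750 1133/375 10873/3600
  245/108 2083/720 12163/3600 391/108

Answer: 589/216 4699/1800 5189/1800 2773/1080
7763/3600 7889/3000 7501/3000 9853/3600
1603/720 1811/750 1133/375 10873/3600
245/108 2083/720 12163/3600 391/108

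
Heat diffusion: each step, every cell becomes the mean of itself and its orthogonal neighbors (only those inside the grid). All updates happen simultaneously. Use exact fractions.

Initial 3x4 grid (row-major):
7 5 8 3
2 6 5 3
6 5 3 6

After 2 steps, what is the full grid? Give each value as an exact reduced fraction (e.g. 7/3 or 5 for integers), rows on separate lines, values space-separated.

After step 1:
  14/3 13/2 21/4 14/3
  21/4 23/5 5 17/4
  13/3 5 19/4 4
After step 2:
  197/36 1261/240 257/48 85/18
  377/80 527/100 477/100 215/48
  175/36 1121/240 75/16 13/3

Answer: 197/36 1261/240 257/48 85/18
377/80 527/100 477/100 215/48
175/36 1121/240 75/16 13/3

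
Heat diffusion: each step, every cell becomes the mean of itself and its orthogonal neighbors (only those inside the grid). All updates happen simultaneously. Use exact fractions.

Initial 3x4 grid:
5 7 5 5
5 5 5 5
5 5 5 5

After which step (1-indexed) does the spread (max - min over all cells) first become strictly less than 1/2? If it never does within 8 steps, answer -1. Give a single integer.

Step 1: max=17/3, min=5, spread=2/3
Step 2: max=331/60, min=5, spread=31/60
Step 3: max=2911/540, min=5, spread=211/540
  -> spread < 1/2 first at step 3
Step 4: max=286897/54000, min=4547/900, spread=14077/54000
Step 5: max=2570407/486000, min=273683/54000, spread=5363/24300
Step 6: max=76640809/14580000, min=152869/30000, spread=93859/583200
Step 7: max=4584274481/874800000, min=248336467/48600000, spread=4568723/34992000
Step 8: max=274220435629/52488000000, min=7471618889/1458000000, spread=8387449/83980800

Answer: 3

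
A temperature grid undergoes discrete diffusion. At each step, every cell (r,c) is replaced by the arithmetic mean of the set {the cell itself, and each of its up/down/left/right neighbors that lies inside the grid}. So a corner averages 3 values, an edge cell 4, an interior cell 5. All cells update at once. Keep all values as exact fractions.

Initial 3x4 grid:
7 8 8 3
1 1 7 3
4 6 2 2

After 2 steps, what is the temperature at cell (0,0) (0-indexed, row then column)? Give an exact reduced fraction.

Answer: 175/36

Derivation:
Step 1: cell (0,0) = 16/3
Step 2: cell (0,0) = 175/36
Full grid after step 2:
  175/36 673/120 641/120 179/36
  337/80 213/50 233/50 299/80
  61/18 473/120 421/120 31/9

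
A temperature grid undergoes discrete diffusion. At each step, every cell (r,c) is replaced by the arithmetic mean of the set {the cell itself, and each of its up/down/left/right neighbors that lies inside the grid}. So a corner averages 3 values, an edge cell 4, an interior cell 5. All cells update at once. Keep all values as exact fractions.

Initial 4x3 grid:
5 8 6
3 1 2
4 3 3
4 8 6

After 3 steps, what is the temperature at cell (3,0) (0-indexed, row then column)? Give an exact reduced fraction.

Answer: 1231/270

Derivation:
Step 1: cell (3,0) = 16/3
Step 2: cell (3,0) = 169/36
Step 3: cell (3,0) = 1231/270
Full grid after step 3:
  9479/2160 7843/1800 4687/1080
  28907/7200 24031/6000 14341/3600
  29567/7200 4111/1000 7423/1800
  1231/270 7361/1600 9943/2160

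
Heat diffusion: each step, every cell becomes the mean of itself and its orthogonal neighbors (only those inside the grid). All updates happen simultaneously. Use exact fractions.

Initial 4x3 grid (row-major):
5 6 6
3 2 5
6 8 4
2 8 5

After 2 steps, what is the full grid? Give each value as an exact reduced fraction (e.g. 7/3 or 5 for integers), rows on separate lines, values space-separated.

Answer: 161/36 1193/240 44/9
1093/240 117/25 1213/240
1181/240 132/25 1261/240
95/18 447/80 203/36

Derivation:
After step 1:
  14/3 19/4 17/3
  4 24/5 17/4
  19/4 28/5 11/2
  16/3 23/4 17/3
After step 2:
  161/36 1193/240 44/9
  1093/240 117/25 1213/240
  1181/240 132/25 1261/240
  95/18 447/80 203/36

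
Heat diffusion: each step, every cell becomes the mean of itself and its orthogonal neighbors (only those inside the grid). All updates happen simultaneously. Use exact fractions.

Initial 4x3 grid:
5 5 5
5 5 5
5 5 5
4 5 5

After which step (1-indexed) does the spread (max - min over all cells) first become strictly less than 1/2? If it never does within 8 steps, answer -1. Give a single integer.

Answer: 1

Derivation:
Step 1: max=5, min=14/3, spread=1/3
  -> spread < 1/2 first at step 1
Step 2: max=5, min=85/18, spread=5/18
Step 3: max=5, min=1039/216, spread=41/216
Step 4: max=5, min=125383/25920, spread=4217/25920
Step 5: max=35921/7200, min=7566851/1555200, spread=38417/311040
Step 6: max=717403/144000, min=455359789/93312000, spread=1903471/18662400
Step 7: max=21484241/4320000, min=27392610911/5598720000, spread=18038617/223948800
Step 8: max=1931073241/388800000, min=1646347817149/335923200000, spread=883978523/13436928000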